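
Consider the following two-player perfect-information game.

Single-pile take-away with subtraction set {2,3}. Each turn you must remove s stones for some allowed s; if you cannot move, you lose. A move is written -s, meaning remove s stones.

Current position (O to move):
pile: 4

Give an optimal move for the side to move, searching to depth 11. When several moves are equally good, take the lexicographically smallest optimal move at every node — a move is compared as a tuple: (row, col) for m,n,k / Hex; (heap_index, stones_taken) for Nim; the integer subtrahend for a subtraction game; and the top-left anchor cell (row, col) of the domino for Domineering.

O's best at [4]: -3

[4] O move#1: -2:-1/2, -3:+1/1*
[1] end (terminal -1, X#2); searched 4 to 11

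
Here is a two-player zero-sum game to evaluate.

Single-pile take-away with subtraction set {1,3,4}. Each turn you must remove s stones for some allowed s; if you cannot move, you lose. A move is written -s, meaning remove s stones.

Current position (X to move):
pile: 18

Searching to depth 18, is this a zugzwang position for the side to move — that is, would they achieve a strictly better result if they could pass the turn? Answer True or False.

zugzwang(18, X) = False

p1 X@[18]: -1[17]-1 -3[15]-1 -4[14]+1*
p2 O@[14]: -1[13]-1* -3[11]-1 -4[10]-1
p3 X@[13]: -1[12]-1 -3[10]-1 -4[9]+1*
p4 O@[9]: -1[8]-1* -3[6]-1 -4[5]-1
p5 X@[8]: -1[7]+1* -3[5]-1 -4[4]-1
p6 O@[7]: -1[6]-1* -3[4]-1 -4[3]-1
p7 X@[6]: -1[5]-1 -3[3]-1 -4[2]+1*
p8 O@[2]: -1[1]-1*
p9 X@[1]: -1[0]+1*
p10 O@[0] terminal -1; root [18] d18
if X skipped the turn, O would face:
~ p1 O@[18]: -1[17]-1 -3[15]-1 -4[14]+1*
~ p2 X@[14]: -1[13]-1* -3[11]-1 -4[10]-1
~ p3 O@[13]: -1[12]-1 -3[10]-1 -4[9]+1*
~ p4 X@[9]: -1[8]-1* -3[6]-1 -4[5]-1
~ p5 O@[8]: -1[7]+1* -3[5]-1 -4[4]-1
~ p6 X@[7]: -1[6]-1* -3[4]-1 -4[3]-1
~ p7 O@[6]: -1[5]-1 -3[3]-1 -4[2]+1*
~ p8 X@[2]: -1[1]-1*
~ p9 O@[1]: -1[0]+1*
~ p10 X@[0] terminal -1; root [18] d18
compare (X): move=+1 vs pass=-1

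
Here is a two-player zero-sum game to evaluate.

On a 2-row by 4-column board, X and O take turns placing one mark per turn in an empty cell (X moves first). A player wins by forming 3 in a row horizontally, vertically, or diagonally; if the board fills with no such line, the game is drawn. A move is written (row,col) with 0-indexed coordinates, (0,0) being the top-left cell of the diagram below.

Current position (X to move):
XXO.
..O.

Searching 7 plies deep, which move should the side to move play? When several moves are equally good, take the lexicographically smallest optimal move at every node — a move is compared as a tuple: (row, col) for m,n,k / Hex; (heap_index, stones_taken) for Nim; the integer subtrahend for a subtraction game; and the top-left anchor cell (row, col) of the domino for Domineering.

X's best at [XXO./..O.]: (1,0)

ply 1, X at XXO./..O. | (0,3)=-1→XXOX/..O.; (1,0)=+0→XXO./X.O.*; (1,1)=+0→XXO./.XO.; (1,3)=+0→XXO./..OX
ply 2, O at XXO./X.O. | (0,3)=+0→XXOO/X.O.*; (1,1)=+0→XXO./XOO.; (1,3)=+0→XXO./X.OO
ply 3, X at XXOO/X.O. | (1,1)=+0→XXOO/XXO.*; (1,3)=+0→XXOO/X.OX
ply 4, O at XXOO/XXO. | (1,3)=+0→XXOO/XXOO*
ply 5: XXOO/XXOO is terminal +0 (X); from XXO./..O. depth 7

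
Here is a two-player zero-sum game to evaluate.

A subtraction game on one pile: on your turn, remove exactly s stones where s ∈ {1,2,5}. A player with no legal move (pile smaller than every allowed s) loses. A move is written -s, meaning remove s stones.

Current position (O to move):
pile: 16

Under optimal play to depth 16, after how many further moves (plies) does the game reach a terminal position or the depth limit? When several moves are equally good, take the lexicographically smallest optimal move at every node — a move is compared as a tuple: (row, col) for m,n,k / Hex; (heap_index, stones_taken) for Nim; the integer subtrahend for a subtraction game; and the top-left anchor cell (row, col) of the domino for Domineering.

ply 1, O at 16 | -1=+1→15*; -2=-1→14; -5=-1→11
ply 2, X at 15 | -1=-1→14*; -2=-1→13; -5=-1→10
ply 3, O at 14 | -1=-1→13; -2=+1→12*; -5=+1→9
ply 4, X at 12 | -1=-1→11*; -2=-1→10; -5=-1→7
ply 5, O at 11 | -1=-1→10; -2=+1→9*; -5=+1→6
ply 6, X at 9 | -1=-1→8*; -2=-1→7; -5=-1→4
ply 7, O at 8 | -1=-1→7; -2=+1→6*; -5=+1→3
ply 8, X at 6 | -1=-1→5*; -2=-1→4; -5=-1→1
ply 9, O at 5 | -1=-1→4; -2=+1→3*; -5=+1→0
ply 10, X at 3 | -1=-1→2*; -2=-1→1
ply 11, O at 2 | -1=-1→1; -2=+1→0*
ply 12: 0 is terminal -1 (X); from 16 depth 16

PV length from [16]: 11 plies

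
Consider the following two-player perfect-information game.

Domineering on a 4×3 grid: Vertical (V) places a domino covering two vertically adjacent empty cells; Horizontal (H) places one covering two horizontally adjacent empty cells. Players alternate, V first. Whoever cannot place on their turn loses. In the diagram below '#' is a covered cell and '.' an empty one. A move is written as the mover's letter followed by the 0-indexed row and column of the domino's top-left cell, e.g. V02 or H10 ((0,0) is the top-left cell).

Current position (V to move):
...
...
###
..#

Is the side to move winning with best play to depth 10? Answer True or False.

p1 V@[.../.../###/..#]: V00[#../#../###/..#]-1 V01[.#./.#./###/..#]+1* V02[..#/..#/###/..#]-1
p2 H@[.#./.#./###/..#]: H30[.#./.#./###/###]-1*
p3 V@[.#./.#./###/###]: V00[##./##./###/###]+1* V02[.##/.##/###/###]+1
p4 H@[##./##./###/###] terminal -1; root [.../.../###/..#] d10

V winning at [.../.../###/..#]: True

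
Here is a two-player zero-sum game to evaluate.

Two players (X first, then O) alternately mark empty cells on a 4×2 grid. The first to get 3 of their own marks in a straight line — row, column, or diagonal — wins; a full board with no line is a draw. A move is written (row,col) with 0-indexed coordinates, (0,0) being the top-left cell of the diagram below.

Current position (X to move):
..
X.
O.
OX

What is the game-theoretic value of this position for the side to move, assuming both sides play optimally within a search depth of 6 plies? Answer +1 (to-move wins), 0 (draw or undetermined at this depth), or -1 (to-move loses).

ply 1, X at ../X./O./OX | (0,0)=+0→X./X./O./OX*; (0,1)=+0→.X/X./O./OX; (1,1)=+0→../XX/O./OX; (2,1)=+0→../X./OX/OX
ply 2, O at X./X./O./OX | (0,1)=+0→XO/X./O./OX*; (1,1)=+0→X./XO/O./OX; (2,1)=+0→X./X./OO/OX
ply 3, X at XO/X./O./OX | (1,1)=+0→XO/XX/O./OX*; (2,1)=+0→XO/X./OX/OX
ply 4, O at XO/XX/O./OX | (2,1)=+0→XO/XX/OO/OX*
ply 5: XO/XX/OO/OX is terminal +0 (X); from ../X./O./OX depth 6

value(../X./O./OX, X) = 0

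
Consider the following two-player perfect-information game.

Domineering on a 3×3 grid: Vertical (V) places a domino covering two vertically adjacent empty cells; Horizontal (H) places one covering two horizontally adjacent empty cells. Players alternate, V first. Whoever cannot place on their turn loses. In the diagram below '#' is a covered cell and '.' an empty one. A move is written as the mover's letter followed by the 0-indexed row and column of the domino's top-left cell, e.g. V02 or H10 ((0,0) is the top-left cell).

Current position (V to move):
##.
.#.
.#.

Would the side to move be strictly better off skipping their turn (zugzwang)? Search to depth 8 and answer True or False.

p1 V@[##./.#./.#.]: V02[###/.##/.#.]+1* V10[##./##./##.]+1 V12[##./.##/.##]+1
p2 H@[###/.##/.#.] terminal -1; root [##./.#./.#.] d8
pass branch (H moves first from the same position):
  | p1 H@[##./.#./.#.] terminal -1; root [##./.#./.#.] d8
V moving scores +1; V passing scores +1

zugzwang(##./.#./.#., V) = False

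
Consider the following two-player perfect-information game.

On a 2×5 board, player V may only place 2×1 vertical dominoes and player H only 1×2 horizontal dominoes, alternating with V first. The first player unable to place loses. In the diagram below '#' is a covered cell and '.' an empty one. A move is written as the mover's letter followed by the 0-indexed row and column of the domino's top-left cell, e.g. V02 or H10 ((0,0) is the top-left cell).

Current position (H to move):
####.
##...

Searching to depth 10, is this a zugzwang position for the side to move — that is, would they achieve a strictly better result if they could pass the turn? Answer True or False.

zugzwang(####./##..., H) = False

p1 H@[####./##...]: H12[####./####.]-1 H13[####./##.##]+1*
p2 V@[####./##.##] terminal -1; root [####./##...] d10
suppose H passes — search the same position with V to move:
pass> p1 V@[####./##...]: V04[#####/##..#]-1*
pass> p2 H@[#####/##..#]: H12[#####/#####]+1*
pass> p3 V@[#####/#####] terminal -1; root [####./##...] d10
for H: play +1, pass +1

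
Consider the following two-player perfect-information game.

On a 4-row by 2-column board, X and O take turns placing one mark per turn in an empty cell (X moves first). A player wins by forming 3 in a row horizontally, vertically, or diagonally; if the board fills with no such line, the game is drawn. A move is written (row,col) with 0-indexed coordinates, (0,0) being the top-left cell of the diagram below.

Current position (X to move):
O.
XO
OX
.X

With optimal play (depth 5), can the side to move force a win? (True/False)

[O./XO/OX/.X] X move#1: (0,1):+0/OX/XO/OX/.X*, (3,0):+0/O./XO/OX/XX
[OX/XO/OX/.X] O move#2: (3,0):+0/OX/XO/OX/OX*
[OX/XO/OX/OX] end (terminal +0, X#3); searched O./XO/OX/.X to 5

X winning at [O./XO/OX/.X]: False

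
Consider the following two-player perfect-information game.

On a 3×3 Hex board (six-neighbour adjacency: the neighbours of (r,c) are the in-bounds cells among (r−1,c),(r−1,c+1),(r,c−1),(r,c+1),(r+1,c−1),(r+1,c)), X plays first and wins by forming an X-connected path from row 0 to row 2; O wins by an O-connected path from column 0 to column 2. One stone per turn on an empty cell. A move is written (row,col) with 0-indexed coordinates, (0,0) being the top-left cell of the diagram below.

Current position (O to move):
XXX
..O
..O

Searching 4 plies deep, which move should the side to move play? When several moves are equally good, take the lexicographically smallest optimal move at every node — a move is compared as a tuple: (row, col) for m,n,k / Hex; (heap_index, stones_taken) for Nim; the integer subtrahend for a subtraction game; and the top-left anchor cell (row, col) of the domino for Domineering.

O's best at [XXX/..O/..O]: (1,1)

[XXX/..O/..O] O move#1: (1,0):-1/XXX/O.O/..O, (1,1):+1/XXX/.OO/..O*, (2,0):+1/XXX/..O/O.O, (2,1):-1/XXX/..O/.OO
[XXX/.OO/..O] X move#2: (1,0):-1/XXX/XOO/..O*, (2,0):-1/XXX/.OO/X.O, (2,1):-1/XXX/.OO/.XO
[XXX/XOO/..O] O move#3: (2,0):+1/XXX/XOO/O.O*, (2,1):-1/XXX/XOO/.OO
[XXX/XOO/O.O] end (terminal -1, X#4); searched XXX/..O/..O to 4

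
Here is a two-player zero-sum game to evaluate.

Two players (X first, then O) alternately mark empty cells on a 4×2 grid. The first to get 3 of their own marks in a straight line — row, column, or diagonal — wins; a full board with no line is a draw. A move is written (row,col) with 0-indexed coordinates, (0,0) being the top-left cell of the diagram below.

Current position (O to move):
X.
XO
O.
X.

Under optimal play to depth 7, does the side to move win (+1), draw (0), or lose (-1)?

ply 1, O at X./XO/O./X. | (0,1)=+0→XO/XO/O./X.; (2,1)=+1→X./XO/OO/X.*; (3,1)=+0→X./XO/O./XO
ply 2, X at X./XO/OO/X. | (0,1)=-1→XX/XO/OO/X.*; (3,1)=-1→X./XO/OO/XX
ply 3, O at XX/XO/OO/X. | (3,1)=+1→XX/XO/OO/XO*
ply 4: XX/XO/OO/XO is terminal -1 (X); from X./XO/O./X. depth 7

value(X./XO/O./X., O) = +1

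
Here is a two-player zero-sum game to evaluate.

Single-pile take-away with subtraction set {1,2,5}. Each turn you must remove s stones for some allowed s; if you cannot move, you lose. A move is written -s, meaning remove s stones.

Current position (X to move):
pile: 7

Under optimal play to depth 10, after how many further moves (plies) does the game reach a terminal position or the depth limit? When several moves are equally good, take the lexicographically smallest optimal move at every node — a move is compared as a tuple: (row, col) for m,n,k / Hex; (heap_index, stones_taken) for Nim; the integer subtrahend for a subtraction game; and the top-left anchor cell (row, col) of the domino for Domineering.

[7] X move#1: -1:+1/6*, -2:-1/5, -5:-1/2
[6] O move#2: -1:-1/5*, -2:-1/4, -5:-1/1
[5] X move#3: -1:-1/4, -2:+1/3*, -5:+1/0
[3] O move#4: -1:-1/2*, -2:-1/1
[2] X move#5: -1:-1/1, -2:+1/0*
[0] end (terminal -1, O#6); searched 7 to 10

PV length from [7]: 5 plies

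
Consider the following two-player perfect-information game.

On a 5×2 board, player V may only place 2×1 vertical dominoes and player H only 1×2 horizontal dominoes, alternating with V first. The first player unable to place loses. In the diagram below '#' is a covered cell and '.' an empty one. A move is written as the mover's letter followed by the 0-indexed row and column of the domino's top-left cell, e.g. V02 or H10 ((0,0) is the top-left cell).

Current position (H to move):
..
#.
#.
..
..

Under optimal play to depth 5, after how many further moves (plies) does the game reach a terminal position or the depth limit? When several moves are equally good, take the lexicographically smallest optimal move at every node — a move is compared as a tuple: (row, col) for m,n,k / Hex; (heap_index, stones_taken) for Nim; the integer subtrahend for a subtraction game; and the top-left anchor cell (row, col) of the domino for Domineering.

ply 1, H at ../#./#./../.. | H00=-1→##/#./#./../..; H30=+1→../#./#./##/..*; H40=+1→../#./#./../##
ply 2, V at ../#./#./##/.. | V01=-1→.#/##/#./##/..*; V11=-1→../##/##/##/..
ply 3, H at .#/##/#./##/.. | H40=+1→.#/##/#./##/##*
ply 4: .#/##/#./##/## is terminal -1 (V); from ../#./#./../.. depth 5

PV length from [../#./#./../..]: 3 plies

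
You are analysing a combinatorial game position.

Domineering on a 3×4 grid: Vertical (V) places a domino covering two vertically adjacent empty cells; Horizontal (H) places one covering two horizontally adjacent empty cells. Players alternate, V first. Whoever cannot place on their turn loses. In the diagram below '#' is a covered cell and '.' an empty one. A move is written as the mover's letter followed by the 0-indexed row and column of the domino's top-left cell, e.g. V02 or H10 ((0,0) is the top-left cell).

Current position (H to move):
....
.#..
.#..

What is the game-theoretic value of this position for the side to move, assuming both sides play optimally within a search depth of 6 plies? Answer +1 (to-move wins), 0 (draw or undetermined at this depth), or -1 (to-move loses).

ply 1, H at ..../.#../.#.. | H00=-1→##../.#../.#..; H01=-1→.##./.#../.#..; H02=-1→..##/.#../.#..; H12=+1→..../.###/.#..*; H22=-1→..../.#../.###
ply 2, V at ..../.###/.#.. | V00=-1→#.../####/.#..*; V10=-1→..../####/##..
ply 3, H at #.../####/.#.. | H01=+1→###./####/.#..*; H02=+1→#.##/####/.#..; H22=+1→#.../####/.###
ply 4: ###./####/.#.. is terminal -1 (V); from ..../.#../.#.. depth 6

value(..../.#../.#.., H) = +1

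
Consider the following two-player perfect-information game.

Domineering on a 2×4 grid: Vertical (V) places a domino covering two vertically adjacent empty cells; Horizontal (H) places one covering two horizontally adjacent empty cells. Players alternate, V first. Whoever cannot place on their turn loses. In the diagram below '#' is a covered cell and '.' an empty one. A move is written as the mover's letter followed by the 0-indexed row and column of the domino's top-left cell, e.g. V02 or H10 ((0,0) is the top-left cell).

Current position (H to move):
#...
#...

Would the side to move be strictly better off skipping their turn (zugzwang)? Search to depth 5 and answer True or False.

zugzwang(#.../#..., H) = False

p1 H@[#.../#...]: H01[###./#...]+1* H02[#.##/#...]+1 H11[#.../###.]+1 H12[#.../#.##]+1
p2 V@[###./#...]: V03[####/#..#]-1*
p3 H@[####/#..#]: H11[####/####]+1*
p4 V@[####/####] terminal -1; root [#.../#...] d5
if H skipped the turn, V would face:
~ p1 V@[#.../#...]: V01[##../##..]-1 V02[#.#./#.#.]+1* V03[#..#/#..#]-1
~ p2 H@[#.#./#.#.] terminal -1; root [#.../#...] d5
compare (H): move=+1 vs pass=-1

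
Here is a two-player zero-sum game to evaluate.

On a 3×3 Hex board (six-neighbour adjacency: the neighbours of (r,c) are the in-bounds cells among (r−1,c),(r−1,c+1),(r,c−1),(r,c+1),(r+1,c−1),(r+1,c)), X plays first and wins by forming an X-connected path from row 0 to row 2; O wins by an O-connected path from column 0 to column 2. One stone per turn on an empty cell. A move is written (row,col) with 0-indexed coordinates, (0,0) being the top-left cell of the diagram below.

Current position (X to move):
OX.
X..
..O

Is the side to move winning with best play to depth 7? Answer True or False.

p1 X@[OX./X../..O]: (0,2)[OXX/X../..O]+1* (1,1)[OX./XX./..O]+1 (1,2)[OX./X.X/..O]+1 (2,0)[OX./X../X.O]+1 (2,1)[OX./X../.XO]+1
p2 O@[OXX/X../..O]: (1,1)[OXX/XO./..O]-1* (1,2)[OXX/X.O/..O]-1 (2,0)[OXX/X../O.O]-1 (2,1)[OXX/X../.OO]-1
p3 X@[OXX/XO./..O]: (1,2)[OXX/XOX/..O]+1* (2,0)[OXX/XO./X.O]+1 (2,1)[OXX/XO./.XO]+1
p4 O@[OXX/XOX/..O]: (2,0)[OXX/XOX/O.O]-1* (2,1)[OXX/XOX/.OO]-1
p5 X@[OXX/XOX/O.O]: (2,1)[OXX/XOX/OXO]+1*
p6 O@[OXX/XOX/OXO] terminal -1; root [OX./X../..O] d7

X winning at [OX./X../..O]: True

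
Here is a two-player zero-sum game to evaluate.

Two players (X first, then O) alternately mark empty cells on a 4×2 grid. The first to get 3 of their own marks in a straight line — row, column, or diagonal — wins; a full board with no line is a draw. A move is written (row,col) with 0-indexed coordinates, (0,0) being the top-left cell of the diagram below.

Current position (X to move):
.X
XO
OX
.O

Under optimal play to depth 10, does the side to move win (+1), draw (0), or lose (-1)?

p1 X@[.X/XO/OX/.O]: (0,0)[XX/XO/OX/.O]+0* (3,0)[.X/XO/OX/XO]+0
p2 O@[XX/XO/OX/.O]: (3,0)[XX/XO/OX/OO]+0*
p3 X@[XX/XO/OX/OO] terminal +0; root [.X/XO/OX/.O] d10

value(.X/XO/OX/.O, X) = 0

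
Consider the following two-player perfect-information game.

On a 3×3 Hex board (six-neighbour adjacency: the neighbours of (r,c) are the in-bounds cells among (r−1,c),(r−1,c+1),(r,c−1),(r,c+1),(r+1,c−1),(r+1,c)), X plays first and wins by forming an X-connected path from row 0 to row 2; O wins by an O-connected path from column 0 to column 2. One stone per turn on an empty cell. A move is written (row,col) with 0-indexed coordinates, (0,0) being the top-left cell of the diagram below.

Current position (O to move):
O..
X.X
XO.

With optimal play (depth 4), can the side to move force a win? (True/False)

p1 O@[O../X.X/XO.]: (0,1)[OO./X.X/XO.]-1* (0,2)[O.O/X.X/XO.]-1 (1,1)[O../XOX/XO.]-1 (2,2)[O../X.X/XOO]-1
p2 X@[OO./X.X/XO.]: (0,2)[OOX/X.X/XO.]+1* (1,1)[OO./XXX/XO.]-1 (2,2)[OO./X.X/XOX]-1
p3 O@[OOX/X.X/XO.]: (1,1)[OOX/XOX/XO.]-1* (2,2)[OOX/X.X/XOO]-1
p4 X@[OOX/XOX/XO.]: (2,2)[OOX/XOX/XOX]+1*
p5 O@[OOX/XOX/XOX] terminal -1; root [O../X.X/XO.] d4

O winning at [O../X.X/XO.]: False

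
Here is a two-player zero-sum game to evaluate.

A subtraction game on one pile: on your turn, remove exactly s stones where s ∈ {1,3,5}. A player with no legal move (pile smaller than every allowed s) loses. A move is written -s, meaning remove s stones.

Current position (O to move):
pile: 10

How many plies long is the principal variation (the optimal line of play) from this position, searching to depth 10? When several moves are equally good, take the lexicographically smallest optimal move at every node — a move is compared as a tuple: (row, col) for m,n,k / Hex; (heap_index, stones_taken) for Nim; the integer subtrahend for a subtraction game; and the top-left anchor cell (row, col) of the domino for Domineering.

PV length from [10]: 10 plies

ply 1, O at 10 | -1=-1→9*; -3=-1→7; -5=-1→5
ply 2, X at 9 | -1=+1→8*; -3=+1→6; -5=+1→4
ply 3, O at 8 | -1=-1→7*; -3=-1→5; -5=-1→3
ply 4, X at 7 | -1=+1→6*; -3=+1→4; -5=+1→2
ply 5, O at 6 | -1=-1→5*; -3=-1→3; -5=-1→1
ply 6, X at 5 | -1=+1→4*; -3=+1→2; -5=+1→0
ply 7, O at 4 | -1=-1→3*; -3=-1→1
ply 8, X at 3 | -1=+1→2*; -3=+1→0
ply 9, O at 2 | -1=-1→1*
ply 10, X at 1 | -1=+1→0*
ply 11: 0 is terminal -1 (O); from 10 depth 10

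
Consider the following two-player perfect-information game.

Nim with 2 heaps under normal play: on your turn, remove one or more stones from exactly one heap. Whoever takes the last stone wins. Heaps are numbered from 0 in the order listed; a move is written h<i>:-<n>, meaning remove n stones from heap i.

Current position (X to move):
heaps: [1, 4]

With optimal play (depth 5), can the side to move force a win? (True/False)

ply 1, X at (1,4) | h0:-1=-1→(0,4); h1:-1=-1→(1,3); h1:-2=-1→(1,2); h1:-3=+1→(1,1)*; h1:-4=-1→(1,0)
ply 2, O at (1,1) | h0:-1=-1→(0,1)*; h1:-1=-1→(1,0)
ply 3, X at (0,1) | h1:-1=+1→(0,0)*
ply 4: (0,0) is terminal -1 (O); from (1,4) depth 5

X winning at [(1,4)]: True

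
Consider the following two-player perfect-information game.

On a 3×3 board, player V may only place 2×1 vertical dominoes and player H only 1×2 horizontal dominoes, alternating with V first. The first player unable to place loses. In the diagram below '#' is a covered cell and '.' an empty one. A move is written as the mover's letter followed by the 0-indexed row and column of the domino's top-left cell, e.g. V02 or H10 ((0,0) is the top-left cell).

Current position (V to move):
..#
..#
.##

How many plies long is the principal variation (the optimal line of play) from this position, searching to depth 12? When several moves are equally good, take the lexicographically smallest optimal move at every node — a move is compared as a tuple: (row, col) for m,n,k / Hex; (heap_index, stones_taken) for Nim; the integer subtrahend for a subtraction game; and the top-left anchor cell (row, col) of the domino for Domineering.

PV length from [..#/..#/.##]: 1 ply

p1 V@[..#/..#/.##]: V00[#.#/#.#/.##]+1* V01[.##/.##/.##]+1 V10[..#/#.#/###]-1
p2 H@[#.#/#.#/.##] terminal -1; root [..#/..#/.##] d12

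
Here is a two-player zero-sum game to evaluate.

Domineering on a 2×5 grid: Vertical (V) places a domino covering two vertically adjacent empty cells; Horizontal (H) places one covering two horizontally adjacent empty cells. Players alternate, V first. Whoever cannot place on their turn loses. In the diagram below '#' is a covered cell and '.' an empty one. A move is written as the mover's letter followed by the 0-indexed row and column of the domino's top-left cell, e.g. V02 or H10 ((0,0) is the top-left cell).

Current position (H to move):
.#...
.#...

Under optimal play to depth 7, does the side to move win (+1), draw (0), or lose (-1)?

ply 1, H at .#.../.#... | H02=-1→.###./.#...*; H03=-1→.#.##/.#...; H12=-1→.#.../.###.; H13=-1→.#.../.#.##
ply 2, V at .###./.#... | V00=-1→####./##...; V04=+1→.####/.#..#*
ply 3, H at .####/.#..# | H12=-1→.####/.####*
ply 4, V at .####/.#### | V00=+1→#####/#####*
ply 5: #####/##### is terminal -1 (H); from .#.../.#... depth 7

value(.#.../.#..., H) = -1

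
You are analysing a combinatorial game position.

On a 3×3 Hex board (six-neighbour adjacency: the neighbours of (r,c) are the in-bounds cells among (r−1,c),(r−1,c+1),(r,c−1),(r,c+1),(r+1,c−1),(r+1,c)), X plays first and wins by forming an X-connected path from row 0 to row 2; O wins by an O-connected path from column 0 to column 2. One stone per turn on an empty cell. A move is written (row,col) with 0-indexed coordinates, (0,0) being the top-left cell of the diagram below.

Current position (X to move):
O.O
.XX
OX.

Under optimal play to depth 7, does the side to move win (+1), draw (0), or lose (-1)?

ply 1, X at O.O/.XX/OX. | (0,1)=+1→OXO/.XX/OX.*; (1,0)=-1→O.O/XXX/OX.; (2,2)=-1→O.O/.XX/OXX
ply 2: OXO/.XX/OX. is terminal -1 (O); from O.O/.XX/OX. depth 7

value(O.O/.XX/OX., X) = +1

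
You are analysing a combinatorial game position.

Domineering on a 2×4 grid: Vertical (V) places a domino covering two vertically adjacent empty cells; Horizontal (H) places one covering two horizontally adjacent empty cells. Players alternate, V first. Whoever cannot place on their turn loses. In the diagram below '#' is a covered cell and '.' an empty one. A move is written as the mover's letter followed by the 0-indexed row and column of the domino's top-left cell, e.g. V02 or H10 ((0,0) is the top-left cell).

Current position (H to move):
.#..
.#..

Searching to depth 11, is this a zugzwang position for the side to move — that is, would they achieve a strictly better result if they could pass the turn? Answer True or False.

zugzwang(.#../.#.., H) = False

ply 1, H at .#../.#.. | H02=+1→.###/.#..*; H12=+1→.#../.###
ply 2, V at .###/.#.. | V00=-1→####/##..*
ply 3, H at ####/##.. | H12=+1→####/####*
ply 4: ####/#### is terminal -1 (V); from .#../.#.. depth 11
suppose H passes — search the same position with V to move:
pass> ply 1, V at .#../.#.. | V00=-1→##../##..; V02=+1→.##./.##.*; V03=+1→.#.#/.#.#
pass> ply 2: .##./.##. is terminal -1 (H); from .#../.#.. depth 11
for H: play +1, pass -1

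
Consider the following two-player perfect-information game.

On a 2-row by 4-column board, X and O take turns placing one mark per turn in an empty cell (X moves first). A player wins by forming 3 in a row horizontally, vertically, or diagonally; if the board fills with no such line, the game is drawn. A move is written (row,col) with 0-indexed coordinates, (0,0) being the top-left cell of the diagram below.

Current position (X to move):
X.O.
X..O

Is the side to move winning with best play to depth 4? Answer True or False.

[X.O./X..O] X move#1: (0,1):+0/XXO./X..O*, (0,3):+0/X.OX/X..O, (1,1):+0/X.O./XX.O, (1,2):+0/X.O./X.XO
[XXO./X..O] O move#2: (0,3):+0/XXOO/X..O*, (1,1):+0/XXO./XO.O, (1,2):+0/XXO./X.OO
[XXOO/X..O] X move#3: (1,1):+0/XXOO/XX.O*, (1,2):+0/XXOO/X.XO
[XXOO/XX.O] O move#4: (1,2):+0/XXOO/XXOO*
[XXOO/XXOO] end (terminal +0, X#5); searched X.O./X..O to 4

X winning at [X.O./X..O]: False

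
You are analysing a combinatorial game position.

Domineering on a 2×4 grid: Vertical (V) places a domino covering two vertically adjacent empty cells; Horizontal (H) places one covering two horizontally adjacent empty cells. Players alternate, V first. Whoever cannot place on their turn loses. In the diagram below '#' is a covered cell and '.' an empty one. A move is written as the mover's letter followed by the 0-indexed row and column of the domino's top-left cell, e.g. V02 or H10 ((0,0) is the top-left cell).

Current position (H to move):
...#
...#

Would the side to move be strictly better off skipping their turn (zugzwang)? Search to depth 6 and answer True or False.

zugzwang(...#/...#, H) = False

p1 H@[...#/...#]: H00[##.#/...#]+1* H01[.###/...#]+1 H10[...#/##.#]+1 H11[...#/.###]+1
p2 V@[##.#/...#]: V02[####/..##]-1*
p3 H@[####/..##]: H10[####/####]+1*
p4 V@[####/####] terminal -1; root [...#/...#] d6
if H skipped the turn, V would face:
~ p1 V@[...#/...#]: V00[#..#/#..#]-1 V01[.#.#/.#.#]+1* V02[..##/..##]-1
~ p2 H@[.#.#/.#.#] terminal -1; root [...#/...#] d6
compare (H): move=+1 vs pass=-1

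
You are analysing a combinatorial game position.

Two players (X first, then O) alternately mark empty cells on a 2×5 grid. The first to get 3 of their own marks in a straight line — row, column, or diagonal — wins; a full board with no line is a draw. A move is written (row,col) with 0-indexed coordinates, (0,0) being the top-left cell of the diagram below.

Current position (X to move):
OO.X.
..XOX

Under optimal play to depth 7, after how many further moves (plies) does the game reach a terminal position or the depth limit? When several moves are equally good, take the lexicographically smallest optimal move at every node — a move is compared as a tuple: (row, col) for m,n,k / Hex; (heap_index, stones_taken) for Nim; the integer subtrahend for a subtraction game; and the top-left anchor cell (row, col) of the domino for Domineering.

[OO.X./..XOX] X move#1: (0,2):+0/OOXX./..XOX*, (0,4):-1/OO.XX/..XOX, (1,0):-1/OO.X./X.XOX, (1,1):-1/OO.X./.XXOX
[OOXX./..XOX] O move#2: (0,4):+0/OOXXO/..XOX*, (1,0):-1/OOXX./O.XOX, (1,1):-1/OOXX./.OXOX
[OOXXO/..XOX] X move#3: (1,0):+0/OOXXO/X.XOX*, (1,1):+0/OOXXO/.XXOX
[OOXXO/X.XOX] O move#4: (1,1):+0/OOXXO/XOXOX*
[OOXXO/XOXOX] end (terminal +0, X#5); searched OO.X./..XOX to 7

PV length from [OO.X./..XOX]: 4 plies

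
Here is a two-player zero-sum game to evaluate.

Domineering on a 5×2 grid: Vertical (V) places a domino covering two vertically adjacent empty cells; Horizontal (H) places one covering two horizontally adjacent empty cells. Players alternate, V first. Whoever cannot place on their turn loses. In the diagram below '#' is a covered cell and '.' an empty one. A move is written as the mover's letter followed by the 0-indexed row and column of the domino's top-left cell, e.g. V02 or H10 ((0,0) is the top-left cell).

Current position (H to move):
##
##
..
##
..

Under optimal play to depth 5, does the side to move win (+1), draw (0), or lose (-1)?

p1 H@[##/##/../##/..]: H20[##/##/##/##/..]+1* H40[##/##/../##/##]+1
p2 V@[##/##/##/##/..] terminal -1; root [##/##/../##/..] d5

value(##/##/../##/.., H) = +1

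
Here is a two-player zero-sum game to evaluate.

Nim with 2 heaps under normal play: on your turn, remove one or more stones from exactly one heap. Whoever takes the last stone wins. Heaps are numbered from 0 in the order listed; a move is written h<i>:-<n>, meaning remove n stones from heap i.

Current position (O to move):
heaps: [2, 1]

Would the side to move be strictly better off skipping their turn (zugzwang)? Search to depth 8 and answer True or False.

zugzwang((2,1), O) = False

ply 1, O at (2,1) | h0:-1=+1→(1,1)*; h0:-2=-1→(0,1); h1:-1=-1→(2,0)
ply 2, X at (1,1) | h0:-1=-1→(0,1)*; h1:-1=-1→(1,0)
ply 3, O at (0,1) | h1:-1=+1→(0,0)*
ply 4: (0,0) is terminal -1 (X); from (2,1) depth 8
pass branch (X moves first from the same position):
  | ply 1, X at (2,1) | h0:-1=+1→(1,1)*; h0:-2=-1→(0,1); h1:-1=-1→(2,0)
  | ply 2, O at (1,1) | h0:-1=-1→(0,1)*; h1:-1=-1→(1,0)
  | ply 3, X at (0,1) | h1:-1=+1→(0,0)*
  | ply 4: (0,0) is terminal -1 (O); from (2,1) depth 8
O moving scores +1; O passing scores -1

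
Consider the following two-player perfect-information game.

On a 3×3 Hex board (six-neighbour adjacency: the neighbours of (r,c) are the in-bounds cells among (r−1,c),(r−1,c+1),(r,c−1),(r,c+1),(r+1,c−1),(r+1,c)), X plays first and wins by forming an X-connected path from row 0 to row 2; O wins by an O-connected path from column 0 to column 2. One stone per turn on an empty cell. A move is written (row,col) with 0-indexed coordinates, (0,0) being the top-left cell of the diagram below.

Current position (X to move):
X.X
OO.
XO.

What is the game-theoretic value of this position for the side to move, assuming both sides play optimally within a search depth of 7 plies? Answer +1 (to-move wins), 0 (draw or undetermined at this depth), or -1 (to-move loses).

value(X.X/OO./XO., X) = -1

ply 1, X at X.X/OO./XO. | (0,1)=-1→XXX/OO./XO.*; (1,2)=-1→X.X/OOX/XO.; (2,2)=-1→X.X/OO./XOX
ply 2, O at XXX/OO./XO. | (1,2)=+1→XXX/OOO/XO.*; (2,2)=+1→XXX/OO./XOO
ply 3: XXX/OOO/XO. is terminal -1 (X); from X.X/OO./XO. depth 7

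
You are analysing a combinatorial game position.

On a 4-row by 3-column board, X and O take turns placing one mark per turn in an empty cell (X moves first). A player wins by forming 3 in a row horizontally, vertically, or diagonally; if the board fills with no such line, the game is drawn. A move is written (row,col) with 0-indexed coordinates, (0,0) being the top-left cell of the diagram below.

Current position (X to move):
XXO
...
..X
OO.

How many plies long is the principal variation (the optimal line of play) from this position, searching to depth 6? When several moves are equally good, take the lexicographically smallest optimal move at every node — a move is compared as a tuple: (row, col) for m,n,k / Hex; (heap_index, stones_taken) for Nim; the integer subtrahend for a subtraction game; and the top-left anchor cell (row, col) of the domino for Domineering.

p1 X@[XXO/.../..X/OO.]: (1,0)[XXO/X../..X/OO.]-1 (1,1)[XXO/.X./..X/OO.]+1* (1,2)[XXO/..X/..X/OO.]-1 (2,0)[XXO/.../X.X/OO.]-1 (2,1)[XXO/.../.XX/OO.]-1 (3,2)[XXO/.../..X/OOX]+1
p2 O@[XXO/.X./..X/OO.] terminal -1; root [XXO/.../..X/OO.] d6

PV length from [XXO/.../..X/OO.]: 1 ply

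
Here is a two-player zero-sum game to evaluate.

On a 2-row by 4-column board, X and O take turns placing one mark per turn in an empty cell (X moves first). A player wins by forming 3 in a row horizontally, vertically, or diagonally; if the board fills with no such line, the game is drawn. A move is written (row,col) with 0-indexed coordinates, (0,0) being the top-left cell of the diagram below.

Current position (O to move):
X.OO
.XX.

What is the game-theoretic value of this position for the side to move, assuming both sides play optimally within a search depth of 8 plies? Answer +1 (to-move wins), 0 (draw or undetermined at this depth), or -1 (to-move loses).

p1 O@[X.OO/.XX.]: (0,1)[XOOO/.XX.]+1* (1,0)[X.OO/OXX.]-1 (1,3)[X.OO/.XXO]-1
p2 X@[XOOO/.XX.] terminal -1; root [X.OO/.XX.] d8

value(X.OO/.XX., O) = +1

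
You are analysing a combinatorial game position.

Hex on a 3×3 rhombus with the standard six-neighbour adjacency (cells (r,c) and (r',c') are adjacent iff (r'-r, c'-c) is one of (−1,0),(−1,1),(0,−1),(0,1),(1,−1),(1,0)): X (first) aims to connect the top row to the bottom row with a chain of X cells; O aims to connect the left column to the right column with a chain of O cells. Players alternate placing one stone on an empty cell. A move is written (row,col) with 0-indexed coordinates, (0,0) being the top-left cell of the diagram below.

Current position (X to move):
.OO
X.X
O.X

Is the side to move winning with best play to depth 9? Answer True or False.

X winning at [.OO/X.X/O.X]: False

ply 1, X at .OO/X.X/O.X | (0,0)=-1→XOO/X.X/O.X*; (1,1)=-1→.OO/XXX/O.X; (2,1)=-1→.OO/X.X/OXX
ply 2, O at XOO/X.X/O.X | (1,1)=+1→XOO/XOX/O.X*; (2,1)=-1→XOO/X.X/OOX
ply 3: XOO/XOX/O.X is terminal -1 (X); from .OO/X.X/O.X depth 9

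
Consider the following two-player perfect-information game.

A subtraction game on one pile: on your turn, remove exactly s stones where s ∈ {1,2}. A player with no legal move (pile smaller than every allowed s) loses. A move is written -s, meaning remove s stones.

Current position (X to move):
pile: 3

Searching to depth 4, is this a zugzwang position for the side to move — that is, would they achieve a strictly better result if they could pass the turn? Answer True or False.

zugzwang(3, X) = True

[3] X move#1: -1:-1/2*, -2:-1/1
[2] O move#2: -1:-1/1, -2:+1/0*
[0] end (terminal -1, X#3); searched 3 to 4
suppose X passes — search the same position with O to move:
pass> [3] O move#1: -1:-1/2*, -2:-1/1
pass> [2] X move#2: -1:-1/1, -2:+1/0*
pass> [0] end (terminal -1, O#3); searched 3 to 4
for X: play -1, pass +1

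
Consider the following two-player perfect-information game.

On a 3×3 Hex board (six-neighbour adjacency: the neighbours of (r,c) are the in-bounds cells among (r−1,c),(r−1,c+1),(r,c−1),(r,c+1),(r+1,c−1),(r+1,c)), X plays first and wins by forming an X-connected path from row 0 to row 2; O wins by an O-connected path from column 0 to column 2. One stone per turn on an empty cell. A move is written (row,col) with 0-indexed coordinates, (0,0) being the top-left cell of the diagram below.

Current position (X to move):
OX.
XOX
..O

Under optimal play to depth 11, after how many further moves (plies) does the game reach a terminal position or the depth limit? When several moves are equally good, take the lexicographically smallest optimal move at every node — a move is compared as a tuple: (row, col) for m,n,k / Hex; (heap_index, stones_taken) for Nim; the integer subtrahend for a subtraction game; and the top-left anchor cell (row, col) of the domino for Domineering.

[OX./XOX/..O] X move#1: (0,2):+1/OXX/XOX/..O*, (2,0):+1/OX./XOX/X.O, (2,1):+1/OX./XOX/.XO
[OXX/XOX/..O] O move#2: (2,0):-1/OXX/XOX/O.O*, (2,1):-1/OXX/XOX/.OO
[OXX/XOX/O.O] X move#3: (2,1):+1/OXX/XOX/OXO*
[OXX/XOX/OXO] end (terminal -1, O#4); searched OX./XOX/..O to 11

PV length from [OX./XOX/..O]: 3 plies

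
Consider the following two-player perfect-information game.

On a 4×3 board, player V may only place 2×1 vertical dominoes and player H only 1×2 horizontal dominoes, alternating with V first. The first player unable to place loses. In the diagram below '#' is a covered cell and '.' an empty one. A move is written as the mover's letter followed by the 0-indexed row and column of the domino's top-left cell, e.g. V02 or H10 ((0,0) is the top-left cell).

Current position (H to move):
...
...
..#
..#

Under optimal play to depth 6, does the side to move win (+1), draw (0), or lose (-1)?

[.../.../..#/..#] H move#1: H00:-1/##./.../..#/..#*, H01:-1/.##/.../..#/..#, H10:-1/.../##./..#/..#, H11:-1/.../.##/..#/..#, H20:-1/.../.../###/..#, H30:-1/.../.../..#/###
[##./.../..#/..#] V move#2: V02:-1/###/..#/..#/..#, V10:+1/##./#../#.#/..#*, V11:+1/##./.#./.##/..#, V20:+1/##./.../#.#/#.#, V21:+1/##./.../.##/.##
[##./#../#.#/..#] H move#3: H11:-1/##./###/#.#/..#*, H30:-1/##./#../#.#/###
[##./###/#.#/..#] V move#4: V21:+1/##./###/###/.##*
[##./###/###/.##] end (terminal -1, H#5); searched .../.../..#/..# to 6

value(.../.../..#/..#, H) = -1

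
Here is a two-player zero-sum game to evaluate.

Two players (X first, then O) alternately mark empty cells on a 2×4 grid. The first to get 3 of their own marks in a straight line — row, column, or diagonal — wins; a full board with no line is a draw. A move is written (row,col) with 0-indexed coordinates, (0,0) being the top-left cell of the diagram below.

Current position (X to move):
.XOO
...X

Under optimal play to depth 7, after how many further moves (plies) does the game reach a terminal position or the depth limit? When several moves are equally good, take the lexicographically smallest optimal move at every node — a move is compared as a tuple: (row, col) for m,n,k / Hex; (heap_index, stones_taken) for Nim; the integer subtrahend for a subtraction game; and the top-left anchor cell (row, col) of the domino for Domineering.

ply 1, X at .XOO/...X | (0,0)=+0→XXOO/...X*; (1,0)=+0→.XOO/X..X; (1,1)=+0→.XOO/.X.X; (1,2)=+0→.XOO/..XX
ply 2, O at XXOO/...X | (1,0)=+0→XXOO/O..X*; (1,1)=+0→XXOO/.O.X; (1,2)=+0→XXOO/..OX
ply 3, X at XXOO/O..X | (1,1)=+0→XXOO/OX.X*; (1,2)=+0→XXOO/O.XX
ply 4, O at XXOO/OX.X | (1,2)=+0→XXOO/OXOX*
ply 5: XXOO/OXOX is terminal +0 (X); from .XOO/...X depth 7

PV length from [.XOO/...X]: 4 plies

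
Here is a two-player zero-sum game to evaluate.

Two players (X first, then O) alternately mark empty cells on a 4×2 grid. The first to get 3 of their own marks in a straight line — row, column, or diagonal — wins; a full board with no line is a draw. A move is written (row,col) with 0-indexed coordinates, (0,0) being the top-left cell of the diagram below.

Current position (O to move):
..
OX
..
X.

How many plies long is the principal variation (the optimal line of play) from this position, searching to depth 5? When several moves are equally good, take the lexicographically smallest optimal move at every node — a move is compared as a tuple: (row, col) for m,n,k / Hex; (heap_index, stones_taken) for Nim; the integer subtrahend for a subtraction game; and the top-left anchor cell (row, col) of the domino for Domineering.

PV length from [../OX/../X.]: 5 plies

[../OX/../X.] O move#1: (0,0):+0/O./OX/../X.*, (0,1):+0/.O/OX/../X., (2,0):+0/../OX/O./X., (2,1):+0/../OX/.O/X., (3,1):+0/../OX/../XO
[O./OX/../X.] X move#2: (0,1):-1/OX/OX/../X., (2,0):+0/O./OX/X./X.*, (2,1):-1/O./OX/.X/X., (3,1):-1/O./OX/../XX
[O./OX/X./X.] O move#3: (0,1):+0/OO/OX/X./X.*, (2,1):+0/O./OX/XO/X., (3,1):+0/O./OX/X./XO
[OO/OX/X./X.] X move#4: (2,1):+0/OO/OX/XX/X.*, (3,1):+0/OO/OX/X./XX
[OO/OX/XX/X.] O move#5: (3,1):+0/OO/OX/XX/XO*
[OO/OX/XX/XO] end (terminal +0, X#6); searched ../OX/../X. to 5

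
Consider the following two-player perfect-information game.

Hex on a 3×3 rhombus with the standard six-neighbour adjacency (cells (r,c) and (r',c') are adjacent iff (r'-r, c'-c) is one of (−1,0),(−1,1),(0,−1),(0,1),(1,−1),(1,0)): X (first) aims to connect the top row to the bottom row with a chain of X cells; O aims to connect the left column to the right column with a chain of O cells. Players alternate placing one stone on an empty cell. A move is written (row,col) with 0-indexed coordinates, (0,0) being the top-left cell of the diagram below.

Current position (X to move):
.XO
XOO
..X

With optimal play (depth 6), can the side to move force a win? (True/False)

X winning at [.XO/XOO/..X]: True

p1 X@[.XO/XOO/..X]: (0,0)[XXO/XOO/..X]-1 (2,0)[.XO/XOO/X.X]+1* (2,1)[.XO/XOO/.XX]-1
p2 O@[.XO/XOO/X.X] terminal -1; root [.XO/XOO/..X] d6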